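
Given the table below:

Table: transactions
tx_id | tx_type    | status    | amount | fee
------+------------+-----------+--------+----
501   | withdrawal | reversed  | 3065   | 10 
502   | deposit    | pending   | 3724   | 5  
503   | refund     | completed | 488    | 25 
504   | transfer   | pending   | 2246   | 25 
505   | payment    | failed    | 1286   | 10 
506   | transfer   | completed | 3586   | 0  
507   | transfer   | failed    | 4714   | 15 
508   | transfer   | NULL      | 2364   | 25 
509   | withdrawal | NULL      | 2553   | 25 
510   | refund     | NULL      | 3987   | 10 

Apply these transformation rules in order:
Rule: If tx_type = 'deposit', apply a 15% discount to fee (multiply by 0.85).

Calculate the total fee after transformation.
149.25

Step 1: Records with tx_type = 'deposit' have total fee = 5
Step 2: Apply multiplier: 5 × 0.85 = 4.25
Step 3: Other records total: 145
Step 4: Final sum = 4.25 + 145 = 149.25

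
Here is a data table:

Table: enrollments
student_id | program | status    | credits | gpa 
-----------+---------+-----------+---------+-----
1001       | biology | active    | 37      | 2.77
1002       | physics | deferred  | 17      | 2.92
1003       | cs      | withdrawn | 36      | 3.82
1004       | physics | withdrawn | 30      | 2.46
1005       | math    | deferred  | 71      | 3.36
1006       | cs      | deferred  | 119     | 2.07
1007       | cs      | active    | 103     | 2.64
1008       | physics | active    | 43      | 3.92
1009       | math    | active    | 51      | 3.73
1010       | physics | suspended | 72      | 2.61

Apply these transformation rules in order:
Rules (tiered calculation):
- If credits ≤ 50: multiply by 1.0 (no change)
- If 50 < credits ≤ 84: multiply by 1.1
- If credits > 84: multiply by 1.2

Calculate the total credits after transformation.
642.8

Step 1: Tier 1 (credits ≤ 50): 5 records, sum = 163 × 1.0 = 163.0
Step 2: Tier 2 (50 < credits ≤ 84): 3 records, sum = 194 × 1.1 = 213.4
Step 3: Tier 3 (credits > 84): 2 records, sum = 222 × 1.2 = 266.4
Step 4: Final sum = 163.0 + 213.4 + 266.4 = 642.8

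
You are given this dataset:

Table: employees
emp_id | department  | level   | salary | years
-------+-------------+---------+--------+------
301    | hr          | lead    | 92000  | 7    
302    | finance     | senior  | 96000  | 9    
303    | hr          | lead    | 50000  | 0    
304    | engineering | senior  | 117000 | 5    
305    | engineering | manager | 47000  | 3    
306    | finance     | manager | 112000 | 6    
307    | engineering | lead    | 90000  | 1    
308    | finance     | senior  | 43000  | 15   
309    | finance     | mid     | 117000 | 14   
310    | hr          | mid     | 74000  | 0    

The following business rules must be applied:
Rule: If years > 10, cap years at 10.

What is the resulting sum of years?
51

Step 1: 2 records have years > 10
Step 2: These records originally summed to 29
Step 3: After capping: 2 × 10 = 20
Step 4: Unaffected records sum: 31
Step 5: Final sum = 20 + 31 = 51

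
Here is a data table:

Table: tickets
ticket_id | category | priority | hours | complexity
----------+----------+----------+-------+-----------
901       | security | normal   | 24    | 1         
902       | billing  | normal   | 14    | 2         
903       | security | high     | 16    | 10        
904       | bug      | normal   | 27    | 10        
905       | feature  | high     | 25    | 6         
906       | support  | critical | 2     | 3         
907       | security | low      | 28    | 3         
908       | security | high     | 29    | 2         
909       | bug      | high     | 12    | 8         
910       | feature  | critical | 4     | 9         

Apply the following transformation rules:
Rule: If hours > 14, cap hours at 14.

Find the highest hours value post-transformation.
14

Step 1: Original maximum hours = 29
Step 2: Apply cap at 14
Step 3: 6 records had hours > 14 and were capped
Step 4: Maximum after transformation = 14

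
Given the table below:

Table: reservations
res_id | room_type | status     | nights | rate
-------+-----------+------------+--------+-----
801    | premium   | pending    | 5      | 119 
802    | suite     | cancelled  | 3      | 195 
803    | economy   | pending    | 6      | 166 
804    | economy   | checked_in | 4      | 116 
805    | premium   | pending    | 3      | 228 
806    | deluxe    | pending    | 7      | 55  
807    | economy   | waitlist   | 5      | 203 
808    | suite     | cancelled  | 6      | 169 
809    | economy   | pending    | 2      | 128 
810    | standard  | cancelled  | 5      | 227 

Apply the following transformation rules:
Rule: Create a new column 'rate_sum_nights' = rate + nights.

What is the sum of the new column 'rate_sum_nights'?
1652

Step 1: For each record, compute rate + nights
Example calculations:
  119 + 5 = 124
  195 + 3 = 198
  166 + 6 = 172
  ...
Step 2: Sum all derived values
Step 3: Total = 1652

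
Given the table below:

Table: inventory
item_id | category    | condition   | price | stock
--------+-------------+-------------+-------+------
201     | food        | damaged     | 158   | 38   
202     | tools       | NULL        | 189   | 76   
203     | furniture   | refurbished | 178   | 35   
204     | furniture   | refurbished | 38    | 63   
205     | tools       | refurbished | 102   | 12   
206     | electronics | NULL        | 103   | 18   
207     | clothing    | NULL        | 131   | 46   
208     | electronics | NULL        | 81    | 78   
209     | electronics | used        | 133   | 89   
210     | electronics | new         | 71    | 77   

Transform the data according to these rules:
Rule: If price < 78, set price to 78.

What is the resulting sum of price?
1231

Step 1: 2 records have price < 78
Step 2: These records originally summed to 109
Step 3: After setting to minimum: 2 × 78 = 156
Step 4: Unaffected records sum: 1075
Step 5: Final sum = 156 + 1075 = 1231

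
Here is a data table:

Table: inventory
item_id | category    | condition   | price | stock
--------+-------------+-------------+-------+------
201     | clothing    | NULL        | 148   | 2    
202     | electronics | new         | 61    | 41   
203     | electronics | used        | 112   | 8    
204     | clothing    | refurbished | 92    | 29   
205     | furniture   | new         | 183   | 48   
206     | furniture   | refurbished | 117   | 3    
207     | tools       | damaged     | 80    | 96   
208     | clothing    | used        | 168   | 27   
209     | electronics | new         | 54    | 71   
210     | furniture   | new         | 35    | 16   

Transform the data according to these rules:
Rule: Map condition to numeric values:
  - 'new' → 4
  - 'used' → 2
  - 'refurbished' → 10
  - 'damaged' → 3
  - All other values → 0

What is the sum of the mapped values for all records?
43

Step 1: Apply mapping to each record
Step 2: Count by status:
  'new': 4 records × 4 = 16
  'used': 2 records × 2 = 4
  'refurbished': 2 records × 10 = 20
  'damaged': 1 records × 3 = 3
Step 3: Sum all mapped values = 43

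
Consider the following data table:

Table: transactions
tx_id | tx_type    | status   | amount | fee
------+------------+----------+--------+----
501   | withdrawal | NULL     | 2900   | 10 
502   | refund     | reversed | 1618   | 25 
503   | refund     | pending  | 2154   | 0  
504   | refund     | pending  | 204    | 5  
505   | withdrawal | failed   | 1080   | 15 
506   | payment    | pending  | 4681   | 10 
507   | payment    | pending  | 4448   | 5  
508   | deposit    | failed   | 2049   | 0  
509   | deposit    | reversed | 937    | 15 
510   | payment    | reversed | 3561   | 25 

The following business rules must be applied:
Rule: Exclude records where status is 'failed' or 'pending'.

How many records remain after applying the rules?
4

Step 1: Count records to exclude
  - 2 (failed) + 4 (pending) = 6 records
Step 2: Total records: 10
Step 3: Remaining = 10 - 6 = 4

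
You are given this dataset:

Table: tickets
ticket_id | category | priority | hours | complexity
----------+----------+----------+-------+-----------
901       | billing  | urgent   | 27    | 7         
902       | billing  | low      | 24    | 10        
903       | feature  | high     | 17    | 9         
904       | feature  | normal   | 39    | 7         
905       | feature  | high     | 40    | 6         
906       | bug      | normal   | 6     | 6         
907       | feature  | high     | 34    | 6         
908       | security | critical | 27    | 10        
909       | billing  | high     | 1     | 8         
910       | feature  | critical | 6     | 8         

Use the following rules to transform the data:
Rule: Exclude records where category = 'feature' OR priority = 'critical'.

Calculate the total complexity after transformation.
31

Step 1: Find records where category = 'feature' OR priority = 'critical'
Step 2: 6 records match, summing to 46
Step 3: Original sum: 77
Step 4: Remaining sum = 77 - 46 = 31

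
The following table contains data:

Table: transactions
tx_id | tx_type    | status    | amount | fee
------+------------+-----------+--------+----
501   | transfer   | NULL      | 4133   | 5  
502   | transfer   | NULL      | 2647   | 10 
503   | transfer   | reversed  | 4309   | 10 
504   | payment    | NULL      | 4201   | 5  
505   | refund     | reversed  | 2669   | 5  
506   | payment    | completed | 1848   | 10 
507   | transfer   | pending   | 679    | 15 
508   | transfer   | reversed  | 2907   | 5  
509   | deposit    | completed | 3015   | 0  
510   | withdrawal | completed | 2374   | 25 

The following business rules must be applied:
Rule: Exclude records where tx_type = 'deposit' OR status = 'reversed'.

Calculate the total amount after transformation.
15882

Step 1: Find records where tx_type = 'deposit' OR status = 'reversed'
Step 2: 4 records match, summing to 12900
Step 3: Original sum: 28782
Step 4: Remaining sum = 28782 - 12900 = 15882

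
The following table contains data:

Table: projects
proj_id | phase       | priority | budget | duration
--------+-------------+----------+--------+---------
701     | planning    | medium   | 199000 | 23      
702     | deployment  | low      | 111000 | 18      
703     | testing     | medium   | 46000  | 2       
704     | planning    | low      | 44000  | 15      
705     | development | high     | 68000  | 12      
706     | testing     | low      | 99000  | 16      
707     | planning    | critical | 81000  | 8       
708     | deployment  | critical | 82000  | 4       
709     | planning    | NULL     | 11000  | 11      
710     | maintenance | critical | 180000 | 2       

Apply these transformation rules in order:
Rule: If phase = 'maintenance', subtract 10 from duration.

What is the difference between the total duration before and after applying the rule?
10

Step 1: Original sum of duration = 111
Step 2: 1 records have phase = 'maintenance'
Step 3: Each affected record changes by -10
Step 4: Total change = 1 × -10 = -10
Step 5: New sum = 111 + -10 = 101
Step 6: Difference = |101 - 111| = 10
        (Sum decreased by 10)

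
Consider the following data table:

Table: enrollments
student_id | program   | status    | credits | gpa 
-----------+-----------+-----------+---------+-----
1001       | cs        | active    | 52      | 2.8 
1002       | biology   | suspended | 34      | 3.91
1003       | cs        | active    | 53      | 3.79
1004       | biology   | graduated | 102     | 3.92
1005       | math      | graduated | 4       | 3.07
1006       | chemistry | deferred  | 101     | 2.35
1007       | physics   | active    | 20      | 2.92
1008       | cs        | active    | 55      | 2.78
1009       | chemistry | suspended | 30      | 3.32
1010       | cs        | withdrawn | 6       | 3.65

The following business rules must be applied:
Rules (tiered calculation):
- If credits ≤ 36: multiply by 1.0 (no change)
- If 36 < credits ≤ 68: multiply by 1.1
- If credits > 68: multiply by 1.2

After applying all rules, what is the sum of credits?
513.6

Step 1: Tier 1 (credits ≤ 36): 5 records, sum = 94 × 1.0 = 94.0
Step 2: Tier 2 (36 < credits ≤ 68): 3 records, sum = 160 × 1.1 = 176.0
Step 3: Tier 3 (credits > 68): 2 records, sum = 203 × 1.2 = 243.6
Step 4: Final sum = 94.0 + 176.0 + 243.6 = 513.6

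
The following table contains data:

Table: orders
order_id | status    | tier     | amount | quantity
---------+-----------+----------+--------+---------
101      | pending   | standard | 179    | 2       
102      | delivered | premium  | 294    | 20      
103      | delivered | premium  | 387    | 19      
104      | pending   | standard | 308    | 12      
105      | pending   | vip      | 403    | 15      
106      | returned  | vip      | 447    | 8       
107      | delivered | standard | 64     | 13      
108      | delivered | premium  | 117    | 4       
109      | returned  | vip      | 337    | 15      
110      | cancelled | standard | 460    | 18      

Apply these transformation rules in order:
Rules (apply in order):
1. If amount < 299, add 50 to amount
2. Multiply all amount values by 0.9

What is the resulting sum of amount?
2876.4

Step 1: Apply Rule 1 - Add 50 to records with amount < 299
  - 4 records affected: 654 + (4 × 50) = 854
  - Unaffected records: 2342
  - Sum after Rule 1: 3196
Step 2: Apply Rule 2 - Multiply all by 0.9
  - 3196 × 0.9 = 2876.4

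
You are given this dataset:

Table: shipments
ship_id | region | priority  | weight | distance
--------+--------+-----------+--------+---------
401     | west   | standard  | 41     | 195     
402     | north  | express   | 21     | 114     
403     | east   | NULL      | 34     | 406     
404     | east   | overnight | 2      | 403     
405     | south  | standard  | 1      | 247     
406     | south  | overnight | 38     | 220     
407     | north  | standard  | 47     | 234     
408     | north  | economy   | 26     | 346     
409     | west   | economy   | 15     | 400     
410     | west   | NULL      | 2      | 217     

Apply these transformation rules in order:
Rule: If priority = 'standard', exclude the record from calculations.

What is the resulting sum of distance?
2106

Step 1: Identify records where priority = 'standard'
Step 2: The excluded records sum to 676
Step 3: Original total distance = 2782
Step 4: Remaining total = 2782 - 676 = 2106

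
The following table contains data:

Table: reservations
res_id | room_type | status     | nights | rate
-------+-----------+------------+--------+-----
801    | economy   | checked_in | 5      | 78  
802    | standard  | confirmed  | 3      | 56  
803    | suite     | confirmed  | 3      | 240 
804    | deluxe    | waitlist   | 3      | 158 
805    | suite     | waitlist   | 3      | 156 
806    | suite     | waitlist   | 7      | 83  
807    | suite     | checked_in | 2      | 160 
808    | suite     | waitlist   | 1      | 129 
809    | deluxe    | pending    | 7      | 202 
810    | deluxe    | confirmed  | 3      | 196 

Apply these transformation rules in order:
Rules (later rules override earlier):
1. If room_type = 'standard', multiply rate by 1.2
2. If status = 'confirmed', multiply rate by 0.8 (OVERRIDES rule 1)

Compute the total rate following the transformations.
1359.6

Step 1: Rule 2 takes priority for records with status = 'confirmed'
  - 3 records: 492 × 0.8 = 393.6
Step 2: Rule 1 applies to remaining records with room_type = 'standard'
  - 0 records: 0 × 1.2 = 0.0
Step 3: Other records unchanged: 966
Step 4: Final sum = 393.6 + 0.0 + 966 = 1359.6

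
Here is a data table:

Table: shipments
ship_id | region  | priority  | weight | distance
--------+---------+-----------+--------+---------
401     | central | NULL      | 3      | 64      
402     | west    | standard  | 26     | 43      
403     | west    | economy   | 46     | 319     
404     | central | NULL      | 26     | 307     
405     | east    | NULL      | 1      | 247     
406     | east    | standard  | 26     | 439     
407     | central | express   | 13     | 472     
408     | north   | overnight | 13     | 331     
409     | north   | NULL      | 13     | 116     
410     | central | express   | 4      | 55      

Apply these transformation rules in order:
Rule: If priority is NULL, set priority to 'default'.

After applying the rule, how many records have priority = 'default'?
4

Step 1: Count records where priority IS NULL
Step 2: Found 4 records with NULL priority
Step 3: These records will have priority set to 'default'
Step 4: Records already having priority = 'default': 0
Step 5: Answer: 4 + 0 = 4 records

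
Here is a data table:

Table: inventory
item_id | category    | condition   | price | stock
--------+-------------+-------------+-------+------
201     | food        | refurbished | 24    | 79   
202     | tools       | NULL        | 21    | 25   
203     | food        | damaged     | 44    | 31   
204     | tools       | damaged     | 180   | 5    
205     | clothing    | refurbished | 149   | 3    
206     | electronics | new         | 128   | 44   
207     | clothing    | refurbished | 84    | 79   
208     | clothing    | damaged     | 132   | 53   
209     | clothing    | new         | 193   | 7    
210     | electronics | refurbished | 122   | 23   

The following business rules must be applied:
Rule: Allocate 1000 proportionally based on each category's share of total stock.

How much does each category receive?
clothing: 406.88, electronics: 191.98, food: 315.19, tools: 85.96

Step 1: Calculate total stock = 349
Step 2: Calculate each category's proportion:
  clothing: 142/349 = 40.69% → 406.88
  electronics: 67/349 = 19.20% → 191.98
  food: 110/349 = 31.52% → 315.19
  tools: 30/349 = 8.60% → 85.96
Step 3: Verify: sum of allocations ≈ 1000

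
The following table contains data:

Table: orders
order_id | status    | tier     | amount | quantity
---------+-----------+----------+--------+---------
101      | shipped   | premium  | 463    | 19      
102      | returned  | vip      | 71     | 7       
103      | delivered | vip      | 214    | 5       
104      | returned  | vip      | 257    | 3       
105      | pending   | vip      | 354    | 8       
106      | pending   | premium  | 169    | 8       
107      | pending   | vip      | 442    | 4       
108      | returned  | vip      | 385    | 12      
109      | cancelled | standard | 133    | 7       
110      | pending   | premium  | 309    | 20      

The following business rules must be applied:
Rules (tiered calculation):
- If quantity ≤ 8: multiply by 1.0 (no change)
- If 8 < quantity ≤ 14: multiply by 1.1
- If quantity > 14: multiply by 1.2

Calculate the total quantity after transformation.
102.0

Step 1: Tier 1 (quantity ≤ 8): 7 records, sum = 42 × 1.0 = 42.0
Step 2: Tier 2 (8 < quantity ≤ 14): 1 records, sum = 12 × 1.1 = 13.2
Step 3: Tier 3 (quantity > 14): 2 records, sum = 39 × 1.2 = 46.8
Step 4: Final sum = 42.0 + 13.2 + 46.8 = 102.0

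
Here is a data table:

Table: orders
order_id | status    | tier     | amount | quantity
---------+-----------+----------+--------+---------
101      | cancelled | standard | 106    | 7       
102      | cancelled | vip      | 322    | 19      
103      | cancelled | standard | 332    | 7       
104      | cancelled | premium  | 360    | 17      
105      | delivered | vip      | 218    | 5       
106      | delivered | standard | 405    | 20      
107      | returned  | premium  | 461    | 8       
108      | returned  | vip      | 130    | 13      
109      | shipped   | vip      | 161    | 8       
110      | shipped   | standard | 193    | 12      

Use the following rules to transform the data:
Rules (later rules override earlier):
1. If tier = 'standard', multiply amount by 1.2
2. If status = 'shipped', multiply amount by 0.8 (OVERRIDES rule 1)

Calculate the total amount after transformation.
2785.8

Step 1: Rule 2 takes priority for records with status = 'shipped'
  - 2 records: 354 × 0.8 = 283.2
Step 2: Rule 1 applies to remaining records with tier = 'standard'
  - 3 records: 843 × 1.2 = 1011.6
Step 3: Other records unchanged: 1491
Step 4: Final sum = 283.2 + 1011.6 + 1491 = 2785.8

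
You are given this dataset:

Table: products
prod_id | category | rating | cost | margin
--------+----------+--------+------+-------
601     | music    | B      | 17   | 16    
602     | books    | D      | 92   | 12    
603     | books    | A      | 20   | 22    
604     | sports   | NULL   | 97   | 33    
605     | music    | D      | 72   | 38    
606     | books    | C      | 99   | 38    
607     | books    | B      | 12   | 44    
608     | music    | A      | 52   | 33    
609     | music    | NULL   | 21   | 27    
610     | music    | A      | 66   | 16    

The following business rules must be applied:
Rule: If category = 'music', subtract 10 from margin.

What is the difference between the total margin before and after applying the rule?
50

Step 1: Original sum of margin = 279
Step 2: 5 records have category = 'music'
Step 3: Each affected record changes by -10
Step 4: Total change = 5 × -10 = -50
Step 5: New sum = 279 + -50 = 229
Step 6: Difference = |229 - 279| = 50
        (Sum decreased by 50)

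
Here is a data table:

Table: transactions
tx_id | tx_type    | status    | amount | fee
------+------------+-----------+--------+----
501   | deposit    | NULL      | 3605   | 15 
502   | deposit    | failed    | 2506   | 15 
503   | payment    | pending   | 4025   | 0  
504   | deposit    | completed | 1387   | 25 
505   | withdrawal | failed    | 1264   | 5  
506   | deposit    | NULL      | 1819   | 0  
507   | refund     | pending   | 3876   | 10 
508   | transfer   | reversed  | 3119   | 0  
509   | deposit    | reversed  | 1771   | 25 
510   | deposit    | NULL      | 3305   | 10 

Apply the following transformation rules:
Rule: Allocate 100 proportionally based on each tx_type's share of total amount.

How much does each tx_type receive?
deposit: 53.95, payment: 15.09, refund: 14.53, transfer: 11.69, withdrawal: 4.74

Step 1: Calculate total amount = 26677
Step 2: Calculate each tx_type's proportion:
  deposit: 14393/26677 = 53.95% → 53.95
  payment: 4025/26677 = 15.09% → 15.09
  refund: 3876/26677 = 14.53% → 14.53
  transfer: 3119/26677 = 11.69% → 11.69
  withdrawal: 1264/26677 = 4.74% → 4.74
Step 3: Verify: sum of allocations ≈ 100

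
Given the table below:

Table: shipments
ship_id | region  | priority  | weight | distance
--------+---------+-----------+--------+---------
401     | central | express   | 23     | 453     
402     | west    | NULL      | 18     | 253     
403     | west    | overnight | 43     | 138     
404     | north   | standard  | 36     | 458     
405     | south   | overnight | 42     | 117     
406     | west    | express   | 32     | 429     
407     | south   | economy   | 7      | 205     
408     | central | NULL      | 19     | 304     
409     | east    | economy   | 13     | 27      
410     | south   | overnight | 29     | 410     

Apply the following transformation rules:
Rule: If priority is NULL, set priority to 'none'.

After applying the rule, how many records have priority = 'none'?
2

Step 1: Count records where priority IS NULL
Step 2: Found 2 records with NULL priority
Step 3: These records will have priority set to 'none'
Step 4: Records already having priority = 'none': 0
Step 5: Answer: 2 + 0 = 2 records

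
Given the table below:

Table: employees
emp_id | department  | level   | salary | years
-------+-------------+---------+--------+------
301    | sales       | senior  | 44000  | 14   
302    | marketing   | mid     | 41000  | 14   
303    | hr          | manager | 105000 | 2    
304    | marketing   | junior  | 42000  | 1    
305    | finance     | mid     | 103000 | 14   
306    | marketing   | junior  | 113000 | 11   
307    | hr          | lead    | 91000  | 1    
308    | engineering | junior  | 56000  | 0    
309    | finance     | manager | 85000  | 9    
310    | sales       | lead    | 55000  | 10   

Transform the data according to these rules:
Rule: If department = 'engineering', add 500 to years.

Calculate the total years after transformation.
576

Step 1: Count records where department = 'engineering': 1
Step 2: Total bonus added: 1 × 500 = 500
Step 3: Original sum of years: 76
Step 4: Final sum = 76 + 500 = 576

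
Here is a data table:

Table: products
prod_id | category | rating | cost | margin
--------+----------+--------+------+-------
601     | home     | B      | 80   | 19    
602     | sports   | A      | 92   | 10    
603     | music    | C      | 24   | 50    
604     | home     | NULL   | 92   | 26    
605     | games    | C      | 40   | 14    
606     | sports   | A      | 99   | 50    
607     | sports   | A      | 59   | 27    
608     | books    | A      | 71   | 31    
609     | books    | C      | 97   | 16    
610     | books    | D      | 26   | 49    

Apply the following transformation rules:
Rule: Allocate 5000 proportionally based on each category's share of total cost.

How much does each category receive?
books: 1426.47, games: 294.12, home: 1264.71, music: 176.47, sports: 1838.24

Step 1: Calculate total cost = 680
Step 2: Calculate each category's proportion:
  books: 194/680 = 28.53% → 1426.47
  games: 40/680 = 5.88% → 294.12
  home: 172/680 = 25.29% → 1264.71
  music: 24/680 = 3.53% → 176.47
  sports: 250/680 = 36.76% → 1838.24
Step 3: Verify: sum of allocations ≈ 5000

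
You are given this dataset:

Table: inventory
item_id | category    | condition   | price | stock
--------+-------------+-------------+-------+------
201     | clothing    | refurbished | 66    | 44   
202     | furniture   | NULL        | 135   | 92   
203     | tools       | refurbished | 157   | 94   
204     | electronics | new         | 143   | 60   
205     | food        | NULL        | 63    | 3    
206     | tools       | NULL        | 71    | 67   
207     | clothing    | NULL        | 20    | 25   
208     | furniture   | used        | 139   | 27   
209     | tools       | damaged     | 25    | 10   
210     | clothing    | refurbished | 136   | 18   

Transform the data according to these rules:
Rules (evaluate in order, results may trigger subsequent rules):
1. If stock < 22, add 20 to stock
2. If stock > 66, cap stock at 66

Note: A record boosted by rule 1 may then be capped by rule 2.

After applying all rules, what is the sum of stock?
445

Step 1: Apply rule 1 to records with stock < 22
  - 3 records get bonus of 20
  - Of these, 0 records then exceed 66 and get capped
Step 2: Apply rule 2 to records with stock > 66
  - 3 records (original) are capped
Step 3: Calculate final sum = 445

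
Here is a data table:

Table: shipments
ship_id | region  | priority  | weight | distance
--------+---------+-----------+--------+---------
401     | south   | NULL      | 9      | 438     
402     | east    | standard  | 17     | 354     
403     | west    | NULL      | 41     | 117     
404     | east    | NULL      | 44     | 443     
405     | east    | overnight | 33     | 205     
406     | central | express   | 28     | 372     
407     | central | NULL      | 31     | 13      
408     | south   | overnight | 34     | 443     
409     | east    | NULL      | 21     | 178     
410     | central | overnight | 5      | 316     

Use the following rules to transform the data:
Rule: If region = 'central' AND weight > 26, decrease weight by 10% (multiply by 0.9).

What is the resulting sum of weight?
257.1

Step 1: Find records where region = 'central' AND weight > 26
Step 2: 2 records match, summing to 59
Step 3: After multiplier: 59 × 0.9 = 53.1
Step 4: Unaffected records sum: 204
Step 5: Final sum = 53.1 + 204 = 257.1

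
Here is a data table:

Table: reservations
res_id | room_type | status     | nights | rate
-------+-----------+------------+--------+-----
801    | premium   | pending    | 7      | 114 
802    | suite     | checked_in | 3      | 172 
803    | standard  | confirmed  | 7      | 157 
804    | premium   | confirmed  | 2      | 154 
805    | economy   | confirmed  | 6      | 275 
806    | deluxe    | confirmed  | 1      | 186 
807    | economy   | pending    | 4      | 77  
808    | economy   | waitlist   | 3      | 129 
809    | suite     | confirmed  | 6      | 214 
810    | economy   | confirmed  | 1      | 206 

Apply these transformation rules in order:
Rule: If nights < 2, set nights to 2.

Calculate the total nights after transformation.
42

Step 1: 2 records have nights < 2
Step 2: These records originally summed to 2
Step 3: After setting to minimum: 2 × 2 = 4
Step 4: Unaffected records sum: 38
Step 5: Final sum = 4 + 38 = 42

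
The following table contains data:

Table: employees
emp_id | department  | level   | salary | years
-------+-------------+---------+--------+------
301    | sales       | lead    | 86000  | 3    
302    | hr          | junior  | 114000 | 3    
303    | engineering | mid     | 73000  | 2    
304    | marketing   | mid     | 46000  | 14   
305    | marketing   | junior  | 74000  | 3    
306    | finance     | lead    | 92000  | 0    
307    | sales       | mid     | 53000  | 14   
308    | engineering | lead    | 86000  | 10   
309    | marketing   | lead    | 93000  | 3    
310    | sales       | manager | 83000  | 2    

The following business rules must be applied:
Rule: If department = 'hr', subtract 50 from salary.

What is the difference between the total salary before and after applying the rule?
50

Step 1: Original sum of salary = 800000
Step 2: 1 records have department = 'hr'
Step 3: Each affected record changes by -50
Step 4: Total change = 1 × -50 = -50
Step 5: New sum = 800000 + -50 = 799950
Step 6: Difference = |799950 - 800000| = 50
        (Sum decreased by 50)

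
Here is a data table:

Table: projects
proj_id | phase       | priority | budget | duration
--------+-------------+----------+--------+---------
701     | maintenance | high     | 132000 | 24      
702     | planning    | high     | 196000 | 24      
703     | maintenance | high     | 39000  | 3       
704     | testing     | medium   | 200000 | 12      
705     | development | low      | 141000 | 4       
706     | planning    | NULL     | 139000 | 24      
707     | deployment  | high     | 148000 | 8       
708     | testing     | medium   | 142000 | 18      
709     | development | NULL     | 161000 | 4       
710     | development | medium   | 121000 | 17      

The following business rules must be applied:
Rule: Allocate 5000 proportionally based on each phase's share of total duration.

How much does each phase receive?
deployment: 289.86, development: 905.8, maintenance: 978.26, planning: 1739.13, testing: 1086.96

Step 1: Calculate total duration = 138
Step 2: Calculate each phase's proportion:
  deployment: 8/138 = 5.80% → 289.86
  development: 25/138 = 18.12% → 905.8
  maintenance: 27/138 = 19.57% → 978.26
  planning: 48/138 = 34.78% → 1739.13
  testing: 30/138 = 21.74% → 1086.96
Step 3: Verify: sum of allocations ≈ 5000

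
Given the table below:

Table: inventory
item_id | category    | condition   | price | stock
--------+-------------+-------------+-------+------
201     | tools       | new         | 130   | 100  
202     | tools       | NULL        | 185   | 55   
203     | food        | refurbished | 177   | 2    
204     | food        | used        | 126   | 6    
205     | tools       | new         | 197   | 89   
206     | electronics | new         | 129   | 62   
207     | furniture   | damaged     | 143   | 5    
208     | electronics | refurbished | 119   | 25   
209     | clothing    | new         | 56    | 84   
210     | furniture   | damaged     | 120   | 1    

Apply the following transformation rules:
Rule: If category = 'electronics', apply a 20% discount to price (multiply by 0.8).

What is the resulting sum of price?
1332.4

Step 1: Records with category = 'electronics' have total price = 248
Step 2: Apply multiplier: 248 × 0.8 = 198.4
Step 3: Other records total: 1134
Step 4: Final sum = 198.4 + 1134 = 1332.4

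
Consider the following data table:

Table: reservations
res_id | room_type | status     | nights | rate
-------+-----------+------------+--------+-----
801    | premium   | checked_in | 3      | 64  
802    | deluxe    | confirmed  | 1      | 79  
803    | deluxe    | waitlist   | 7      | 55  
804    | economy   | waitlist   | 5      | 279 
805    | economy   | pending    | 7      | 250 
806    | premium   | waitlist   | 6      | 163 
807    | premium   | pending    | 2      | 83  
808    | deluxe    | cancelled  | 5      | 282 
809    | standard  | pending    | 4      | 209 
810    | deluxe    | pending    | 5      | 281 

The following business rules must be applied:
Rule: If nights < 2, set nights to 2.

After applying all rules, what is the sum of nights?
46

Step 1: 1 records have nights < 2
Step 2: These records originally summed to 1
Step 3: After setting to minimum: 1 × 2 = 2
Step 4: Unaffected records sum: 44
Step 5: Final sum = 2 + 44 = 46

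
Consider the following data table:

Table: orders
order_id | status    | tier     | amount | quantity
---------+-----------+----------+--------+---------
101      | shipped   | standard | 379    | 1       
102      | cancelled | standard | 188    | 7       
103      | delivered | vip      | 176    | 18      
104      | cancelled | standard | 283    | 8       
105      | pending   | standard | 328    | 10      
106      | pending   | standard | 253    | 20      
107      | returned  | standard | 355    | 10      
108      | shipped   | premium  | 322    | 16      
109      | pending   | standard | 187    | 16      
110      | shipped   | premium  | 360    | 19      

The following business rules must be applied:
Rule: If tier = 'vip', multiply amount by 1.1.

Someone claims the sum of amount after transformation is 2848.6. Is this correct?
Yes, the result is correct.

Step 1: Calculate the correct sum after transformation
Step 2: Apply multiplier 1.1 to records where tier = 'vip'
Step 3: Correct result = 2848.6
Step 4: Claimed result = 2848.6
Step 5: 2848.6 = 2848.6 ✓
Conclusion: The claimed result is correct.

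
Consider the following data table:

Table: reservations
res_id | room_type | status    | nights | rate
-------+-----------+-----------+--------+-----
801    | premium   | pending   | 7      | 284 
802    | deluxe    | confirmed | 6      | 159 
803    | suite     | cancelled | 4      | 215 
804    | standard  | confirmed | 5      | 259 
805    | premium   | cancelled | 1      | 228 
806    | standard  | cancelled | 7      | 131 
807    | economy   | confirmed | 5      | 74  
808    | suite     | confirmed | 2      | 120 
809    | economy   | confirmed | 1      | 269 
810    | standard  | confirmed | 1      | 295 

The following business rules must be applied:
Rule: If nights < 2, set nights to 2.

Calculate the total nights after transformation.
42

Step 1: 3 records have nights < 2
Step 2: These records originally summed to 3
Step 3: After setting to minimum: 3 × 2 = 6
Step 4: Unaffected records sum: 36
Step 5: Final sum = 6 + 36 = 42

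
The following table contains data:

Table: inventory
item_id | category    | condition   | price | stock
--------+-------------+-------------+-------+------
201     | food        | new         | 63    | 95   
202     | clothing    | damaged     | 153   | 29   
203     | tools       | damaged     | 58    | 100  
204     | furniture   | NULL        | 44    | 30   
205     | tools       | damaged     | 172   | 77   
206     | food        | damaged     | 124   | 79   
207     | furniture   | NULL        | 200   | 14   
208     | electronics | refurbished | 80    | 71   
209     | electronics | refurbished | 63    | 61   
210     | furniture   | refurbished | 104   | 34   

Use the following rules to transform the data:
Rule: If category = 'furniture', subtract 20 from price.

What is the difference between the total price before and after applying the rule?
60

Step 1: Original sum of price = 1061
Step 2: 3 records have category = 'furniture'
Step 3: Each affected record changes by -20
Step 4: Total change = 3 × -20 = -60
Step 5: New sum = 1061 + -60 = 1001
Step 6: Difference = |1001 - 1061| = 60
        (Sum decreased by 60)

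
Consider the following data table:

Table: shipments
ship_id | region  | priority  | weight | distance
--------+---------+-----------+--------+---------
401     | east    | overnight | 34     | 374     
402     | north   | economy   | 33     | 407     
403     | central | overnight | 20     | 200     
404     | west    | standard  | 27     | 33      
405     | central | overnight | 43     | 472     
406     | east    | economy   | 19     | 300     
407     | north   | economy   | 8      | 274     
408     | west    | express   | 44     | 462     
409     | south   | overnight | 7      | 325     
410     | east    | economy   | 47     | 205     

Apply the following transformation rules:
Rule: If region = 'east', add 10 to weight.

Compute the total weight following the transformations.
312

Step 1: Count records where region = 'east': 3
Step 2: Total bonus added: 3 × 10 = 30
Step 3: Original sum of weight: 282
Step 4: Final sum = 282 + 30 = 312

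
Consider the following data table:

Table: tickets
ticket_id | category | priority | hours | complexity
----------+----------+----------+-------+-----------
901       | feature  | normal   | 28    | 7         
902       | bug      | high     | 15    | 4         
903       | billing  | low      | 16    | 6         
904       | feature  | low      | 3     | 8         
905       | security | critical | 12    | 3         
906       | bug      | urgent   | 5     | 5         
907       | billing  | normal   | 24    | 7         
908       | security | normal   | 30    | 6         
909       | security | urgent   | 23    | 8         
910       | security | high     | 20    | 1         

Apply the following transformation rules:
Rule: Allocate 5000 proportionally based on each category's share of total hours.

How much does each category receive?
billing: 1136.36, bug: 568.18, feature: 880.68, security: 2414.77

Step 1: Calculate total hours = 176
Step 2: Calculate each category's proportion:
  billing: 40/176 = 22.73% → 1136.36
  bug: 20/176 = 11.36% → 568.18
  feature: 31/176 = 17.61% → 880.68
  security: 85/176 = 48.30% → 2414.77
Step 3: Verify: sum of allocations ≈ 5000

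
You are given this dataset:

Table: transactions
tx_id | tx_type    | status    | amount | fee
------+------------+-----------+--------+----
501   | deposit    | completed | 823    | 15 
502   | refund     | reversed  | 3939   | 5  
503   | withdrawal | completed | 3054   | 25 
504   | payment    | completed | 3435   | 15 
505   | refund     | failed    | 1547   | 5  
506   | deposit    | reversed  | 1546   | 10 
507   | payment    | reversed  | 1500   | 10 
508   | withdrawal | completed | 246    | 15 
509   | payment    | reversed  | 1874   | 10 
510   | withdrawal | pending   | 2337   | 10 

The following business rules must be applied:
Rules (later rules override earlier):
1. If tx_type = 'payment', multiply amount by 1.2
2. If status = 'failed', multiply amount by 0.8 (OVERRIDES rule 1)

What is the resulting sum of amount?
21353.4

Step 1: Rule 2 takes priority for records with status = 'failed'
  - 1 records: 1547 × 0.8 = 1237.6
Step 2: Rule 1 applies to remaining records with tx_type = 'payment'
  - 3 records: 6809 × 1.2 = 8170.8
Step 3: Other records unchanged: 11945
Step 4: Final sum = 1237.6 + 8170.8 + 11945 = 21353.4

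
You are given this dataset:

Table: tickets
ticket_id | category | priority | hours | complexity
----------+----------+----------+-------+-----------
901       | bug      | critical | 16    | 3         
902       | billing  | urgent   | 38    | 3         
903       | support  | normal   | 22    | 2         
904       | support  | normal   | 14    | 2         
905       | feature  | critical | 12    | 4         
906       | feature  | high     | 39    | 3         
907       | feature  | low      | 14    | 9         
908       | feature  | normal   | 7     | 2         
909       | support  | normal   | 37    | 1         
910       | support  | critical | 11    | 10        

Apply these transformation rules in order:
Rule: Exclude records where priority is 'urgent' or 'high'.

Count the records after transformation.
8

Step 1: Count records to exclude
  - 1 (urgent) + 1 (high) = 2 records
Step 2: Total records: 10
Step 3: Remaining = 10 - 2 = 8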